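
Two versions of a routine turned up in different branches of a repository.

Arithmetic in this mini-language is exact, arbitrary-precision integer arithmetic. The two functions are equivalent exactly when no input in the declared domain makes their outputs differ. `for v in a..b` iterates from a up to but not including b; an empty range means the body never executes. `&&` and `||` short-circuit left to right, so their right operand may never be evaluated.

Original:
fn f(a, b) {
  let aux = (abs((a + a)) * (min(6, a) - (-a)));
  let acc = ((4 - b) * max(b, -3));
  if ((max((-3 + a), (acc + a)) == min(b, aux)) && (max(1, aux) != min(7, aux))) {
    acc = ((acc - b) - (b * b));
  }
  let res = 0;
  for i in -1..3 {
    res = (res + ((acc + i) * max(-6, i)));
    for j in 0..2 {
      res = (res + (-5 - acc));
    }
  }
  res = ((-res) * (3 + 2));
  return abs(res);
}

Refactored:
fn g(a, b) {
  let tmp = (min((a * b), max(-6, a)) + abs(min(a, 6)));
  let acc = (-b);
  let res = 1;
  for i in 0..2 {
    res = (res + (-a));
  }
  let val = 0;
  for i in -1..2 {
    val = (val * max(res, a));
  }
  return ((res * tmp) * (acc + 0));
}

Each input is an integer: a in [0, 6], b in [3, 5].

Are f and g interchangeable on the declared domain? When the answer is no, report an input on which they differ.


a=0, b=3 yields 260 from f but 0 from g.
verdict: not equivalent; witness: a=0, b=3


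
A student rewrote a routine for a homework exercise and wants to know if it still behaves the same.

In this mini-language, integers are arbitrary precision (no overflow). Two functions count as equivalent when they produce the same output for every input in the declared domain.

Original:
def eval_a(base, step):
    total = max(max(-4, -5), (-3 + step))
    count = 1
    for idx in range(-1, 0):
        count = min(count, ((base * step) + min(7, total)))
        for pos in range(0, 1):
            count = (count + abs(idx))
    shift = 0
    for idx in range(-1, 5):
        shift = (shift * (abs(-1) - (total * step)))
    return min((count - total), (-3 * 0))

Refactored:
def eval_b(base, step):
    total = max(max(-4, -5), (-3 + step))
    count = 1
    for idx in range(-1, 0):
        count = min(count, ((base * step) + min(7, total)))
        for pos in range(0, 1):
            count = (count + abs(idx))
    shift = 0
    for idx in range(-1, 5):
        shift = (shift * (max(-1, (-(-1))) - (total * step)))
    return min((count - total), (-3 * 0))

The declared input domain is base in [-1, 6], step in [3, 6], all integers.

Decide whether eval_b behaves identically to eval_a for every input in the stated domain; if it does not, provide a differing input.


Reading the diff, among the changes: constant usage differs; and min/max/abs usage differs.
Tracing base=0, step=3: eval_a: total := 0 | count := 1 | iter idx=-1: | count := 0 | iter pos=0: | count := 1 | shift := 0 | iter idx=-1: | shift := 0 | iter idx=0: | shift := 0 | iter idx=1: | shift := 0 | iter idx=2: | shift := 0 | iter idx=3: | shift := 0 | iter idx=4: | shift := 0 | result 0 | eval_b: total := 0 | count := 1 | iter idx=-1: | count := 0 | iter pos=0: | count := 1 | shift := 0 | iter idx=-1: | shift := 0 | iter idx=0: | shift := 0 | iter idx=1: | shift := 0 | iter idx=2: | shift := 0 | iter idx=3: | shift := 0 | iter idx=4: | shift := 0 | result 0 — matching result 0.
Checked all 32 inputs in the declared domain: the outputs agree on every one.
verdict: equivalent


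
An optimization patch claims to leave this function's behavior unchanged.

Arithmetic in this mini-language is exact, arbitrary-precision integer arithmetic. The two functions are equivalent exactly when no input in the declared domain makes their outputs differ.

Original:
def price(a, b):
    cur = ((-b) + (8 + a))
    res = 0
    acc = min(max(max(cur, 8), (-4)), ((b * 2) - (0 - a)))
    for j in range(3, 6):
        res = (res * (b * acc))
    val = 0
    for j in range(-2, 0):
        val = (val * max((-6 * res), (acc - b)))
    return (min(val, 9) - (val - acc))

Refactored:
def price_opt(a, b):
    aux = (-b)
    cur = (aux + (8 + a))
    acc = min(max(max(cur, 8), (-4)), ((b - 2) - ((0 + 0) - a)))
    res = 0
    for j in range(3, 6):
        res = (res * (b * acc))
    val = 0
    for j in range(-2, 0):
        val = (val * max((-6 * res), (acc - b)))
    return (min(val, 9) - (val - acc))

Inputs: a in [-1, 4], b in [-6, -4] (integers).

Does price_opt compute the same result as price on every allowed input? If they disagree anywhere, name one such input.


Evaluate both at a=-1, b=-6.
price: cur=13, then res=0, then acc=-13, then (j=3), then res=0, then (j=4), then res=0, then (j=5), then res=0, then val=0, then (j=-2), then val=0, then (j=-1), then val=0, then returns -13
price_opt: aux=6, then cur=13, then acc=-9, then res=0, then (j=3), then res=0, then (j=4), then res=0, then (j=5), then res=0, then val=0, then (j=-2), then val=0, then (j=-1), then val=0, then returns -9
-13 vs -9 — the two versions disagree here.
verdict: not equivalent; witness: a=-1, b=-6


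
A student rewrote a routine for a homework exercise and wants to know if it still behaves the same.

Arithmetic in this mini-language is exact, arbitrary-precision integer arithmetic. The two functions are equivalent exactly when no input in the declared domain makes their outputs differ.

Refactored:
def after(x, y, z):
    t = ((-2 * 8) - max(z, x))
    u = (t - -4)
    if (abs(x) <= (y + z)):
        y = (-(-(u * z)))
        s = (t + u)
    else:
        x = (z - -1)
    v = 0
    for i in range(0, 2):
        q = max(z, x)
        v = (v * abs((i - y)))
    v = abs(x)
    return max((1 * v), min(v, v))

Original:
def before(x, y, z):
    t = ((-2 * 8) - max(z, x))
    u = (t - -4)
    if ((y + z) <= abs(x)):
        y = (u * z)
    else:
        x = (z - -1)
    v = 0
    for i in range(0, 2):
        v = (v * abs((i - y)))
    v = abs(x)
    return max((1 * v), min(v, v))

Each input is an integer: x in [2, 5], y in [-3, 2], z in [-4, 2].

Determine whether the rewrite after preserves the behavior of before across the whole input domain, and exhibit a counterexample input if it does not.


Run the pair on x=2, y=-3, z=-4.
before: t becomes -18; next u becomes -14; next ((y + z) <= abs(x)) evaluates to true; next y becomes 56; next v becomes 0; next at i=0:; next v becomes 0; next at i=1:; next v becomes 0; next v becomes 2; next final value 2
after: t becomes -18; next u becomes -14; next (abs(x) <= (y + z)) evaluates to false; next x becomes -3; next v becomes 0; next at i=0:; next q becomes -3; next v becomes 0; next at i=1:; next q becomes -3; next v becomes 0; next v becomes 3; next final value 3
2 != 3, so the rewrite changes behavior.
verdict: not equivalent; witness: x=2, y=-3, z=-4


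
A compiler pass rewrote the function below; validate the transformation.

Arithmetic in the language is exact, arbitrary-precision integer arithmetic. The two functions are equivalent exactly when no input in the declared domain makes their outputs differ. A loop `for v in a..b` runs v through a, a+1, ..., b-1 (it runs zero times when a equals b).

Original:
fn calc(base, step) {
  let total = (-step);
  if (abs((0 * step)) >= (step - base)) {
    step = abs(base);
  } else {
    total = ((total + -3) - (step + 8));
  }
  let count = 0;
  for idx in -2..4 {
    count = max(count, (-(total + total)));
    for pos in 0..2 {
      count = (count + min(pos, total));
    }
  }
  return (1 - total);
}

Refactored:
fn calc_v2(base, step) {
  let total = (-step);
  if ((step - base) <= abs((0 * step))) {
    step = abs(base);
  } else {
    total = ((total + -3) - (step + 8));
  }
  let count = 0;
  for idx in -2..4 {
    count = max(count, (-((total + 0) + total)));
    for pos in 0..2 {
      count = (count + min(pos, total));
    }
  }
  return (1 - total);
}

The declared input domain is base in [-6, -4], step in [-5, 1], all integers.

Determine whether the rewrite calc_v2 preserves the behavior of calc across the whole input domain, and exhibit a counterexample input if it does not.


Comparing the listings, the differences include: constant usage differs, comparison usage differs, arithmetic usage differs.
Spot check at base=-4, step=-4 — calc: total = 4; (abs((0 * step)) >= (step - base)) -> true; step = 4; count = 0; [idx=-2]; count = 0; [pos=0]; count = 0; [pos=1]; count = 1; [idx=-1]; count = 1; [pos=0]; count = 1; [pos=1]; count = 2; [idx=0]; count = 2; [pos=0]; count = 2; [pos=1]; count = 3; [idx=1]; count = 3; [pos=0]; count = 3; [pos=1]; count = 4; [idx=2]; count = 4; [pos=0]; count = 4; [pos=1]; count = 5; [idx=3]; count = 5; [pos=0]; count = 5; [pos=1]; count = 6; return -3. calc_v2: total = 4; ((step - base) <= abs((0 * step))) -> true; step = 4; count = 0; [idx=-2]; count = 0; [pos=0]; count = 0; [pos=1]; count = 1; [idx=-1]; count = 1; [pos=0]; count = 1; [pos=1]; count = 2; [idx=0]; count = 2; [pos=0]; count = 2; [pos=1]; count = 3; [idx=1]; count = 3; [pos=0]; count = 3; [pos=1]; count = 4; [idx=2]; count = 4; [pos=0]; count = 4; [pos=1]; count = 5; [idx=3]; count = 5; [pos=0]; count = 5; [pos=1]; count = 6; return -3. Both give -3.
Across all 21 domain points the two functions coincide.
verdict: equivalent


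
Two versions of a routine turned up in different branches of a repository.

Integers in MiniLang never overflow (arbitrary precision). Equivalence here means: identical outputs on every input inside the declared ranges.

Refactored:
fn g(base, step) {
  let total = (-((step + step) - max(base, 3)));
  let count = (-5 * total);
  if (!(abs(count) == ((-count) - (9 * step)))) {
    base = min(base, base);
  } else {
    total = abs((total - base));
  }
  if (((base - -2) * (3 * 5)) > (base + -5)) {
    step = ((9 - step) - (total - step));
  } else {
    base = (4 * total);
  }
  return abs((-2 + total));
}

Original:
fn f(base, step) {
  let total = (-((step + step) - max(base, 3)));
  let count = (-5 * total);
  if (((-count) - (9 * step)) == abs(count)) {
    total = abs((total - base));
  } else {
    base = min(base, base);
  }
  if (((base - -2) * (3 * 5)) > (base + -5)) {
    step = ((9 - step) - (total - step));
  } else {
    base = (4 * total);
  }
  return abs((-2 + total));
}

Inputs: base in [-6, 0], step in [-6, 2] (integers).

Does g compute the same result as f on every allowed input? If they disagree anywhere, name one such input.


Although boolean connective usage differs, 63/63 inputs agree.
verdict: equivalent


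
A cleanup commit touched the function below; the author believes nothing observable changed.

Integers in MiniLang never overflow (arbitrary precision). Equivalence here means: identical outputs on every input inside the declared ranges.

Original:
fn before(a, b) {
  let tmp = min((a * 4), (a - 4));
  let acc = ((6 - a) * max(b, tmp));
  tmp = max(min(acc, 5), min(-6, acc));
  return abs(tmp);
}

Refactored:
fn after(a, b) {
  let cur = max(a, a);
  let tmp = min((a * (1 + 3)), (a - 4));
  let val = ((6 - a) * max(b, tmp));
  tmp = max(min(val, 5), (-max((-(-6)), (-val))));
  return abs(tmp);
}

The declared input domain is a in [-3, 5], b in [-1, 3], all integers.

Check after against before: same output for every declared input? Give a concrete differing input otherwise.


Behavior is preserved: although min/max/abs usage differs; also local variable names differ; also arithmetic usage differs; also constant usage differs; also statement counts differ, the outputs never diverge.
As a probe, take a=-3, b=1: before runs tmp becomes -12; next acc becomes 9; next tmp becomes 5; next final value 5; after runs cur becomes -3; next tmp becomes -12; next val becomes 9; next tmp becomes 5; next final value 5; both end at 5.
An exhaustive pass over the 45 declared inputs shows identical outputs.
verdict: equivalent


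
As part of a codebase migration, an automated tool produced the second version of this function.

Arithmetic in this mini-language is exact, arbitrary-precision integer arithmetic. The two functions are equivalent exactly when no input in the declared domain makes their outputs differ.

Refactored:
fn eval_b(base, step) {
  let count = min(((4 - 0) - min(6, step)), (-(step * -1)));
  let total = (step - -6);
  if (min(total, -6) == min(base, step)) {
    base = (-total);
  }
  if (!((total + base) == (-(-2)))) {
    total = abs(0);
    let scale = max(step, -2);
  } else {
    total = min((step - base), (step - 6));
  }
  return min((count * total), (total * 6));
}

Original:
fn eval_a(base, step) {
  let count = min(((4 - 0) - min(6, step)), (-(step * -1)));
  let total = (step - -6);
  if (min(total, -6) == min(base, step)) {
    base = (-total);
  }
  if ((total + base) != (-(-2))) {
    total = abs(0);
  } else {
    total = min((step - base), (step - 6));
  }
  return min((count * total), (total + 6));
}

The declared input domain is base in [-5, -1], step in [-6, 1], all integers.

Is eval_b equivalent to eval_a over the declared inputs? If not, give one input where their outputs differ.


There is a counterexample at base=-5, step=1: -5 on one side, -30 on the other.
eval_a: count becomes 1; next total becomes 7; next (min(total, -6) == min(base, step)) evaluates to false; next ((total + base) != (-(-2))) evaluates to false; next total becomes -5; next final value -5
eval_b: count becomes 1; next total becomes 7; next (min(total, -6) == min(base, step)) evaluates to false; next (!((total + base) == (-(-2)))) evaluates to false; next total becomes -5; next final value -30
verdict: not equivalent; witness: base=-5, step=1


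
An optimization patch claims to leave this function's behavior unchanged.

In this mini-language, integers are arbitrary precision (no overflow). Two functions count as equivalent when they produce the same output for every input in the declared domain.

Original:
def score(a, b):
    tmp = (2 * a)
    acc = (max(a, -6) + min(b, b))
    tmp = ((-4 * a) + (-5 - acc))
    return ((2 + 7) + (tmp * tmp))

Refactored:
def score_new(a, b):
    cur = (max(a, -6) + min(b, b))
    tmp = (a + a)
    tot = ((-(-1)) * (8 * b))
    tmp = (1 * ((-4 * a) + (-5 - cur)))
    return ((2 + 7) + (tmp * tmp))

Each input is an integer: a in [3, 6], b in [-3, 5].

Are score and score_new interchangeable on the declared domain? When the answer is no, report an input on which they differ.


Side by side, the visible changes include: arithmetic usage differs, plus local variable names differ, plus statement counts differ, plus constant usage differs.
As a probe, take a=6, b=3: score runs tmp = 12; acc = 9; tmp = -38; return 1453; score_new runs cur = 9; tmp = 12; tot = 24; tmp = -38; return 1453; both end at 1453.
Across all 36 domain points the two functions coincide.
verdict: equivalent


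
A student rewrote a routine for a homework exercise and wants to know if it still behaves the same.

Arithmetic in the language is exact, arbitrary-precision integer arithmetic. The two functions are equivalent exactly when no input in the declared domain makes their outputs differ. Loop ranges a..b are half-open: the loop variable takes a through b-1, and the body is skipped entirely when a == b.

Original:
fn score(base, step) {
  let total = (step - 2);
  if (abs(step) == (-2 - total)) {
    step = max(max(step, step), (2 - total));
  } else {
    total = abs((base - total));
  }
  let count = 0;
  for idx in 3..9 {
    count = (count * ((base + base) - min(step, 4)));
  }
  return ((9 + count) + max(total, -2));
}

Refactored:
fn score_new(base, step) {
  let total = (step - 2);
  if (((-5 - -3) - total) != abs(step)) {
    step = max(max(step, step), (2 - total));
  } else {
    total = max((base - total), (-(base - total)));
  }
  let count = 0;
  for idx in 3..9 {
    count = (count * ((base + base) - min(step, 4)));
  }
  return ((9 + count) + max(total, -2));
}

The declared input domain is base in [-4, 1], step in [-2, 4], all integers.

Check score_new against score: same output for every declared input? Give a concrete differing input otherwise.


Consider the input base=-4, step=-2.
score: total := -4 | (abs(step) == (-2 - total)): true | step := 6 | count := 0 | iter idx=3: | count := 0 | iter idx=4: | count := 0 | iter idx=5: | count := 0 | iter idx=6: | count := 0 | iter idx=7: | count := 0 | iter idx=8: | count := 0 | result 7
score_new: total := -4 | (((-5 - -3) - total) != abs(step)): false | total := 0 | count := 0 | iter idx=3: | count := 0 | iter idx=4: | count := 0 | iter idx=5: | count := 0 | iter idx=6: | count := 0 | iter idx=7: | count := 0 | iter idx=8: | count := 0 | result 9
7 != 9, so the rewrite changes behavior.
verdict: not equivalent; witness: base=-4, step=-2


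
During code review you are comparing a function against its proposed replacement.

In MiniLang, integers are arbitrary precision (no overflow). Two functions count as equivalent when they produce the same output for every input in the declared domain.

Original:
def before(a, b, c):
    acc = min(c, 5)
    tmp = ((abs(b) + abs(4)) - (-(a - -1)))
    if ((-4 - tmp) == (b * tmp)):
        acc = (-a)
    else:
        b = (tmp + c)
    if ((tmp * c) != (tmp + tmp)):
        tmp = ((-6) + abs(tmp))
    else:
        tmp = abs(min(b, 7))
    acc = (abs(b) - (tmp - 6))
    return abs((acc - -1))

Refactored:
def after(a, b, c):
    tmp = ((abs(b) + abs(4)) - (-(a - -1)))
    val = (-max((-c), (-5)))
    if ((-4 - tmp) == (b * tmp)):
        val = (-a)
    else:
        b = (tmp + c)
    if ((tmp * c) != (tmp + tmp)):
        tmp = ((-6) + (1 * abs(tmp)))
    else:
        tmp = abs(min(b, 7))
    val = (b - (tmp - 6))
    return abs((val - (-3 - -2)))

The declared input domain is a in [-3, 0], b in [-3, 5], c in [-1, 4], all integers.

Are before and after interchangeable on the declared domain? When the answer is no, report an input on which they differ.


Take a=-3, b=-2, c=-1.
before: acc := -1 | tmp := 4 | ((-4 - tmp) == (b * tmp)): true | acc := 3 | ((tmp * c) != (tmp + tmp)): true | tmp := -2 | acc := 10 | result 11
after: tmp := 4 | val := -1 | ((-4 - tmp) == (b * tmp)): true | val := 3 | ((tmp * c) != (tmp + tmp)): true | tmp := -2 | val := 6 | result 7
11 and 7 differ, so these are not the same function on this domain.
verdict: not equivalent; witness: a=-3, b=-2, c=-1


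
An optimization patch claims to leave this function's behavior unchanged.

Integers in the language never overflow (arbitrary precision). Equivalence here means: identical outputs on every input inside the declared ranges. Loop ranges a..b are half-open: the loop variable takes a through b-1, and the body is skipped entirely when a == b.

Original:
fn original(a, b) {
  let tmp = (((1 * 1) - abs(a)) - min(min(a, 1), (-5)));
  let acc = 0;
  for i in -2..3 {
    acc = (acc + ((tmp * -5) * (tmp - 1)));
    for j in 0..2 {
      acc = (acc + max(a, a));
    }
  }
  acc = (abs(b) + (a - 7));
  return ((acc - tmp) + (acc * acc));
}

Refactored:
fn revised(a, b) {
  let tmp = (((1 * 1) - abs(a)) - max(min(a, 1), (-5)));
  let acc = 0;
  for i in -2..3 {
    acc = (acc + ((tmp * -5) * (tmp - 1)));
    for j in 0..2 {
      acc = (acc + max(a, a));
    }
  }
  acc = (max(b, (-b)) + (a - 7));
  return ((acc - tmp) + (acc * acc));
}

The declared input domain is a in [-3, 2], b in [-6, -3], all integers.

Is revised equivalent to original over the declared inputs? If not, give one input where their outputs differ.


Evaluate both at a=-3, b=-6.
original: tmp=3, then acc=0, then (i=-2), then acc=-30, then (j=0), then acc=-33, then (j=1), then acc=-36, then (i=-1), then acc=-66, then (j=0), then acc=-69, then (j=1), then acc=-72, then (i=0), then acc=-102, then (j=0), then acc=-105, then (j=1), then acc=-108, then (i=1), then acc=-138, then (j=0), then acc=-141, then (j=1), then acc=-144, then (i=2), then acc=-174, then (j=0), then acc=-177, then (j=1), then acc=-180, then acc=-4, then returns 9
revised: tmp=1, then acc=0, then (i=-2), then acc=0, then (j=0), then acc=-3, then (j=1), then acc=-6, then (i=-1), then acc=-6, then (j=0), then acc=-9, then (j=1), then acc=-12, then (i=0), then acc=-12, then (j=0), then acc=-15, then (j=1), then acc=-18, then (i=1), then acc=-18, then (j=0), then acc=-21, then (j=1), then acc=-24, then (i=2), then acc=-24, then (j=0), then acc=-27, then (j=1), then acc=-30, then acc=-4, then returns 11
9 vs 11 — the two versions disagree here.
verdict: not equivalent; witness: a=-3, b=-6


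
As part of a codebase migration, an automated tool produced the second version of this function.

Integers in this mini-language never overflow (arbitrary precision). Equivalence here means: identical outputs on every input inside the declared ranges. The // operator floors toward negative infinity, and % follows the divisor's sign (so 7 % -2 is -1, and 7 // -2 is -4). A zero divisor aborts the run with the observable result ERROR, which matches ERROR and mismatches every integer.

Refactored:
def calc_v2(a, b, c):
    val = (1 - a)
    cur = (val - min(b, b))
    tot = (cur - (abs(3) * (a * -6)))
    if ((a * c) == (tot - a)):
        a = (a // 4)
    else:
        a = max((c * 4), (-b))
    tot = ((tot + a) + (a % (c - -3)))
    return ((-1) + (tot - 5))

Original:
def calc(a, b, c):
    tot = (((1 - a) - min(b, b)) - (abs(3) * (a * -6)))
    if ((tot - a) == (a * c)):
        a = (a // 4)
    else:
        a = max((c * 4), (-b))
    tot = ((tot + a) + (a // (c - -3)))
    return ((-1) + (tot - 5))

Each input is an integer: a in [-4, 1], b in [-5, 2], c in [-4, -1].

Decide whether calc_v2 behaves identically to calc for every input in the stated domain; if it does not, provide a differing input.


Not equivalent: a=-4, b=-5, c=-4 separates them (-68 vs -63).
calc: tot becomes -62; next ((tot - a) == (a * c)) evaluates to false; next a becomes 5; next tot becomes -62; next final value -68
calc_v2: val becomes 5; next cur becomes 10; next tot becomes -62; next ((a * c) == (tot - a)) evaluates to false; next a becomes 5; next tot becomes -57; next final value -63
verdict: not equivalent; witness: a=-4, b=-5, c=-4


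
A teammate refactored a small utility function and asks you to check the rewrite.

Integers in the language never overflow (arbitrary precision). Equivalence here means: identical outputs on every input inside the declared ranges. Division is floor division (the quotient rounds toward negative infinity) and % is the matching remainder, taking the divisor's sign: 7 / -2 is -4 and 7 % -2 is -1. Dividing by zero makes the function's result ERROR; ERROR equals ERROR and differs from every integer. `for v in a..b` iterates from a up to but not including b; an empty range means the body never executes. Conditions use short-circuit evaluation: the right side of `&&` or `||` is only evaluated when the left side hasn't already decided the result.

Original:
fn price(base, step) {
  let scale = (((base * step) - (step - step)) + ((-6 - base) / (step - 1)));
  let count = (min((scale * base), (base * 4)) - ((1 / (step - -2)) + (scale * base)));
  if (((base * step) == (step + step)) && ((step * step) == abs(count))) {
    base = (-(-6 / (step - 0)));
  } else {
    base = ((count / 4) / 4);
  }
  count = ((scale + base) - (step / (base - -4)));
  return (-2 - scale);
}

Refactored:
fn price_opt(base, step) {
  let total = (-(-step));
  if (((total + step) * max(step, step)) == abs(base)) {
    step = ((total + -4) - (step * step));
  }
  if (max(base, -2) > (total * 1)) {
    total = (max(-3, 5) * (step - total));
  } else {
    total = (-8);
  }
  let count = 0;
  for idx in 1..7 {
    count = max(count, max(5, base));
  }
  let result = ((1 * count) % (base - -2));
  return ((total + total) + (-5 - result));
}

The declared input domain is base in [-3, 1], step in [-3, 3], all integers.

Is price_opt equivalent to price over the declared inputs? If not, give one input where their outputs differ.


The rewrite breaks on base=-3, step=-3, where the results are -11 and -5.
price: scale=9, then count=1, then (((base * step) == (step + step)) && ((step * step) == abs(count))) is false, then base=0, then count=10, then returns -11
price_opt: total=-3, then (((total + step) * max(step, step)) == abs(base)) is false, then (max(base, -2) > (total * 1)) is true, then total=0, then count=0, then (idx=1), then count=5, then (idx=2), then count=5, then (idx=3), then count=5, then (idx=4), then count=5, then (idx=5), then count=5, then (idx=6), then count=5, then result=0, then returns -5
verdict: not equivalent; witness: base=-3, step=-3


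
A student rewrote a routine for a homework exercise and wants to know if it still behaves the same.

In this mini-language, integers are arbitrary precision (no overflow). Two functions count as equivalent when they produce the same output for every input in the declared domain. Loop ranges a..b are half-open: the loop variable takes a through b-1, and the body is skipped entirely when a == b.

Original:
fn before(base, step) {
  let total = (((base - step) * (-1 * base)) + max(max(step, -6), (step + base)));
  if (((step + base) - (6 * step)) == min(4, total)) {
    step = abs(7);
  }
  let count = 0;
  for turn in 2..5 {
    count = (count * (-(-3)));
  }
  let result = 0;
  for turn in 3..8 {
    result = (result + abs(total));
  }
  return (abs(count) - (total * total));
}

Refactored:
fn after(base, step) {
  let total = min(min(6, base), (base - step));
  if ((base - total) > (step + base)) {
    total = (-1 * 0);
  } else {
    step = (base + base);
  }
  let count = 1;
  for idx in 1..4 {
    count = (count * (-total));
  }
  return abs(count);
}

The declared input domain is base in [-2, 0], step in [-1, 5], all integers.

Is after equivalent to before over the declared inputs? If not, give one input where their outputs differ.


Evaluate both at base=-2, step=-1.
before: total := -3 | (((step + base) - (6 * step)) == min(4, total)): false | count := 0 | iter turn=2: | count := 0 | iter turn=3: | count := 0 | iter turn=4: | count := 0 | result := 0 | iter turn=3: | result := 3 | iter turn=4: | result := 6 | iter turn=5: | result := 9 | iter turn=6: | result := 12 | iter turn=7: | result := 15 | result -9
after: total := -2 | ((base - total) > (step + base)): true | total := 0 | count := 1 | iter idx=1: | count := 0 | iter idx=2: | count := 0 | iter idx=3: | count := 0 | result 0
-9 != 0, so the rewrite changes behavior.
verdict: not equivalent; witness: base=-2, step=-1


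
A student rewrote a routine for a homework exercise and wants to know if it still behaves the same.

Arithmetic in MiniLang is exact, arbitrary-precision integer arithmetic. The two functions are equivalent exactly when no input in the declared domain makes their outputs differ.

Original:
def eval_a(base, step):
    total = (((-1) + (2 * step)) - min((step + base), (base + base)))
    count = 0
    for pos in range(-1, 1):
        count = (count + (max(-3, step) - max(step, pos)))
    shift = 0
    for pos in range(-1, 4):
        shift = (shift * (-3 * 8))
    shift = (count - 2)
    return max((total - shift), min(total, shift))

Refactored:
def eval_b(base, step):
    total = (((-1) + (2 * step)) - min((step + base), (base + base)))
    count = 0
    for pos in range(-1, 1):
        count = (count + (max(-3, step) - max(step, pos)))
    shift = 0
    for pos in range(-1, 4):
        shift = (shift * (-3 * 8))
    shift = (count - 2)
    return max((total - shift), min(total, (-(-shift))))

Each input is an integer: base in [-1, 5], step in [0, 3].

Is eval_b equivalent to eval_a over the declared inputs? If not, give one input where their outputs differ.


The two are interchangeable: same computation, different form, and every declared input agrees.
Spot check at base=0, step=1 — eval_a: total becomes 1; next count becomes 0; next at pos=-1:; next count becomes 0; next at pos=0:; next count becomes 0; next shift becomes 0; next at pos=-1:; next shift becomes 0; next at pos=0:; next shift becomes 0; next at pos=1:; next shift becomes 0; next at pos=2:; next shift becomes 0; next at pos=3:; next shift becomes 0; next shift becomes -2; next final value 3. eval_b: total becomes 1; next count becomes 0; next at pos=-1:; next count becomes 0; next at pos=0:; next count becomes 0; next shift becomes 0; next at pos=-1:; next shift becomes 0; next at pos=0:; next shift becomes 0; next at pos=1:; next shift becomes 0; next at pos=2:; next shift becomes 0; next at pos=3:; next shift becomes 0; next shift becomes -2; next final value 3. Both give 3.
Sweeping the whole domain (28 inputs) finds no disagreement.
verdict: equivalent


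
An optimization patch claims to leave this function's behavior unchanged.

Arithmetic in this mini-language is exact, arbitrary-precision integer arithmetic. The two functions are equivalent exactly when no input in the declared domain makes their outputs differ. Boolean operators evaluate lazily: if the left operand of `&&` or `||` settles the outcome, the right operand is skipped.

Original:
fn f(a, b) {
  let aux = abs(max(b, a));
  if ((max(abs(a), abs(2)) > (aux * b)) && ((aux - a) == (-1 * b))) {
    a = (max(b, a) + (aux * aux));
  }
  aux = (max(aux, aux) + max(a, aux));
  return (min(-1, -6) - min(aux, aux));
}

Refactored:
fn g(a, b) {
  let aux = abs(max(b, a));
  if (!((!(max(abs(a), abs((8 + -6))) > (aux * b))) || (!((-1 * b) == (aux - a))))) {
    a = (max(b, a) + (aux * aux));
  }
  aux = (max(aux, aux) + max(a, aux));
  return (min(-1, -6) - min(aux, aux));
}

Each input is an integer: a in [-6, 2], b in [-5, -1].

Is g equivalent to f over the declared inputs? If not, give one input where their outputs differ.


Although constant usage differs; arithmetic usage differs; boolean connective usage differs, 45/45 inputs agree.
verdict: equivalent


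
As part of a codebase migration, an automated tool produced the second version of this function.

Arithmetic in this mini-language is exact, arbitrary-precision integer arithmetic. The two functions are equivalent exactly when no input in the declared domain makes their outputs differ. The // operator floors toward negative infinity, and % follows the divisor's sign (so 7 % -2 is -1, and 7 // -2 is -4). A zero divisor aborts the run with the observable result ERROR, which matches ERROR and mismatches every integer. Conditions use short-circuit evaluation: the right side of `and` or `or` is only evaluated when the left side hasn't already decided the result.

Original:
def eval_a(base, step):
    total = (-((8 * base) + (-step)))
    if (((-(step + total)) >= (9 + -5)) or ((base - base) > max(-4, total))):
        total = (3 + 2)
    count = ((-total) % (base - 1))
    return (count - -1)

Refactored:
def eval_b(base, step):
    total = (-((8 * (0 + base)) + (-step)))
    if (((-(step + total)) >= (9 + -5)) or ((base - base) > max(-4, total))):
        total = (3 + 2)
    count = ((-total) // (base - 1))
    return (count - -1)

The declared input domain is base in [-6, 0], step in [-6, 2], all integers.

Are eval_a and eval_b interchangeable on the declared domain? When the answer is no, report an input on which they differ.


Input base=-6, step=-6: 1 from eval_a versus 7 from eval_b.
verdict: not equivalent; witness: base=-6, step=-6


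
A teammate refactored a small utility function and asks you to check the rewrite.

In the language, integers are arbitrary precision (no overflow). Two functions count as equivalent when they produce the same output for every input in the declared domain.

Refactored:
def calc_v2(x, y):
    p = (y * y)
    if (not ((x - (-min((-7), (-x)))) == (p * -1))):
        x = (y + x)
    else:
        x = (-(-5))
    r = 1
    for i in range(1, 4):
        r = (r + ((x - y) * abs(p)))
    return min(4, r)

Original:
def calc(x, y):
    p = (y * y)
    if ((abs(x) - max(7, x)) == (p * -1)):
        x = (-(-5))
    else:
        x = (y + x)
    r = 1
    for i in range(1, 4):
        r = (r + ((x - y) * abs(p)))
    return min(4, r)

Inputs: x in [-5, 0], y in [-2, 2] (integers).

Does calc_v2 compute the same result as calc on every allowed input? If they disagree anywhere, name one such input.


Consider the input x=-3, y=-2.
calc: p becomes 4; next ((abs(x) - max(7, x)) == (p * -1)) evaluates to true; next x becomes 5; next r becomes 1; next at i=1:; next r becomes 29; next at i=2:; next r becomes 57; next at i=3:; next r becomes 85; next final value 4
calc_v2: p becomes 4; next (not ((x - (-min((-7), (-x)))) == (p * -1))) evaluates to true; next x becomes -5; next r becomes 1; next at i=1:; next r becomes -11; next at i=2:; next r becomes -23; next at i=3:; next r becomes -35; next final value -35
4 and -35 differ, so these are not the same function on this domain.
verdict: not equivalent; witness: x=-3, y=-2


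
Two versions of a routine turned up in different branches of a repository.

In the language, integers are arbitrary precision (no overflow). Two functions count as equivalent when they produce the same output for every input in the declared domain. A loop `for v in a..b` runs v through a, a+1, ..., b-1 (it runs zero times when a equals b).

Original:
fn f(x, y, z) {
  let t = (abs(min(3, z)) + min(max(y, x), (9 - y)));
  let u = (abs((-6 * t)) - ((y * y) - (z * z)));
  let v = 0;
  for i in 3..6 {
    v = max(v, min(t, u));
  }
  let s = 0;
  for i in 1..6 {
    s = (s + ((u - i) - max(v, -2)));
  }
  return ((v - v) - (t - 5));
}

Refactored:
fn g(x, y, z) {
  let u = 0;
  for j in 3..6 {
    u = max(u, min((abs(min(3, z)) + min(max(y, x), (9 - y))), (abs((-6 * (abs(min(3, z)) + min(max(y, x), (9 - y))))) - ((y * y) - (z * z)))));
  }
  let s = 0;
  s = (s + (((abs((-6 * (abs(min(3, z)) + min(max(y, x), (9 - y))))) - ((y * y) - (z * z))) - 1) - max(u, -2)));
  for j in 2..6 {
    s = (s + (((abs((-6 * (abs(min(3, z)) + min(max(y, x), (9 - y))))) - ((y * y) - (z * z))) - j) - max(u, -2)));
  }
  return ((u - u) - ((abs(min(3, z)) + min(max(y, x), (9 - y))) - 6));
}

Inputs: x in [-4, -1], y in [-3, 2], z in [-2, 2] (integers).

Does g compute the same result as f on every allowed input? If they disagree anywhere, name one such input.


These are not equivalent — on x=-4, y=-3, z=-2 the outputs split (6 vs 7).
f: t=-1, then u=1, then v=0, then (i=3), then v=0, then (i=4), then v=0, then (i=5), then v=0, then s=0, then (i=1), then s=0, then (i=2), then s=-1, then (i=3), then s=-3, then (i=4), then s=-6, then (i=5), then s=-10, then returns 6
g: u=0, then (j=3), then u=0, then (j=4), then u=0, then (j=5), then u=0, then s=0, then s=0, then (j=2), then s=-1, then (j=3), then s=-3, then (j=4), then s=-6, then (j=5), then s=-10, then returns 7
verdict: not equivalent; witness: x=-4, y=-3, z=-2


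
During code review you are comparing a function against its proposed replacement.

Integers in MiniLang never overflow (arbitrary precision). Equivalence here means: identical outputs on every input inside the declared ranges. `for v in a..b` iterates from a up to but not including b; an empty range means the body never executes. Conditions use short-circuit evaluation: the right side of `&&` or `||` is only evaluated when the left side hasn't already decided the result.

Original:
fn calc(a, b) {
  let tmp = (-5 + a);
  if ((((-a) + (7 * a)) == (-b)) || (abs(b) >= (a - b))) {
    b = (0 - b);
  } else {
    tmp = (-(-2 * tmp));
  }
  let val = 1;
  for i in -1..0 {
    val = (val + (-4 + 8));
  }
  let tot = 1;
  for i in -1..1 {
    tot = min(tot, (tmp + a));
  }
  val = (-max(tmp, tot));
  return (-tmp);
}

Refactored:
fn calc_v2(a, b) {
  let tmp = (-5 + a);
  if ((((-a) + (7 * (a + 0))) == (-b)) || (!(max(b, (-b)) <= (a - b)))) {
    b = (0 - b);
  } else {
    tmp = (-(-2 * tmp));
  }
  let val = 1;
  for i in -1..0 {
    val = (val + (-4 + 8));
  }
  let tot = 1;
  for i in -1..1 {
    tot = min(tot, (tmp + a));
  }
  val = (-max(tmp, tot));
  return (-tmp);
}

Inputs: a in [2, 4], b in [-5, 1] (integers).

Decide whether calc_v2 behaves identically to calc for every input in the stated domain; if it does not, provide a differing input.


Not equivalent: a=2, b=1 separates them (3 vs 6).
calc: tmp := -3 | ((((-a) + (7 * a)) == (-b)) || (abs(b) >= (a - b))): true | b := -1 | val := 1 | iter i=-1: | val := 5 | tot := 1 | iter i=-1: | tot := -1 | iter i=0: | tot := -1 | val := 1 | result 3
calc_v2: tmp := -3 | ((((-a) + (7 * (a + 0))) == (-b)) || (!(max(b, (-b)) <= (a - b)))): false | tmp := -6 | val := 1 | iter i=-1: | val := 5 | tot := 1 | iter i=-1: | tot := -4 | iter i=0: | tot := -4 | val := 4 | result 6
verdict: not equivalent; witness: a=2, b=1


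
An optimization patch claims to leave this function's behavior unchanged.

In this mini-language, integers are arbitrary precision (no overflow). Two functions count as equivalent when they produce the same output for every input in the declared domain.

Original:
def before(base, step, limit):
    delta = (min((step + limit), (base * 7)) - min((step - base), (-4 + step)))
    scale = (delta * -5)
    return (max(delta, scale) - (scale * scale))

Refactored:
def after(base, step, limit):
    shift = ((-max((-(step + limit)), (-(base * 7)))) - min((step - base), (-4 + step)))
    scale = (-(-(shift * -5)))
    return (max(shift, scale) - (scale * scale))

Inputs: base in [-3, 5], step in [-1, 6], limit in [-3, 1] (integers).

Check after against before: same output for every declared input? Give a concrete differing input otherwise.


Equivalent — the differences include local variable names differ; min/max/abs usage differs, yet no declared input distinguishes the two.
Tracing base=-3, step=4, limit=1: before: delta=-21, then scale=105, then returns -10920 | after: shift=-21, then scale=105, then returns -10920 — matching result -10920.
Sweeping the whole domain (360 inputs) finds no disagreement.
verdict: equivalent


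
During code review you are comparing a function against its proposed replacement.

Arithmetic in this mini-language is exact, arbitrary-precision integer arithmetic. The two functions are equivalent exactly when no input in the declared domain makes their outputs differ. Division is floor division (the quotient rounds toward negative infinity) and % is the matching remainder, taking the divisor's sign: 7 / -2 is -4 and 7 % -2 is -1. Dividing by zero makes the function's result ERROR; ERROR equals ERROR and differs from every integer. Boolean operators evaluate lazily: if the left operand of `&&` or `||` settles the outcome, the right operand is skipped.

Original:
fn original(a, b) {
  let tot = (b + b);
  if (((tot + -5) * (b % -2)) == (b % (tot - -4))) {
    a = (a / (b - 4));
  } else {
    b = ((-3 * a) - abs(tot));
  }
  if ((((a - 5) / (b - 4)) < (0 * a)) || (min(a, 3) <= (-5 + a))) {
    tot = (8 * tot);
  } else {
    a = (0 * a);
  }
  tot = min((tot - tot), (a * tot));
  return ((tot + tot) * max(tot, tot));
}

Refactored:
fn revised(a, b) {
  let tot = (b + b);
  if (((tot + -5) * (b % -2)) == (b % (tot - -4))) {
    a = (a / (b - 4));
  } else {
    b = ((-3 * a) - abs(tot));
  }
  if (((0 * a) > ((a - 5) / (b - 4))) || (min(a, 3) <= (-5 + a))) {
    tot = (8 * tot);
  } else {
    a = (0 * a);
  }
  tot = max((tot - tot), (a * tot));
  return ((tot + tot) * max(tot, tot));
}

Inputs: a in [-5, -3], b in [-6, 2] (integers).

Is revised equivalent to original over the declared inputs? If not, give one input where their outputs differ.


Consider the input a=-5, b=-5.
original: tot becomes -10; next (((tot + -5) * (b % -2)) == (b % (tot - -4))) evaluates to false; next b becomes 5; next ((((a - 5) / (b - 4)) < (0 * a)) || (min(a, 3) <= (-5 + a))) evaluates to true; next tot becomes -80; next tot becomes 0; next final value 0
revised: tot becomes -10; next (((tot + -5) * (b % -2)) == (b % (tot - -4))) evaluates to false; next b becomes 5; next (((0 * a) > ((a - 5) / (b - 4))) || (min(a, 3) <= (-5 + a))) evaluates to true; next tot becomes -80; next tot becomes 400; next final value 320000
0 vs 320000 — the two versions disagree here.
verdict: not equivalent; witness: a=-5, b=-5


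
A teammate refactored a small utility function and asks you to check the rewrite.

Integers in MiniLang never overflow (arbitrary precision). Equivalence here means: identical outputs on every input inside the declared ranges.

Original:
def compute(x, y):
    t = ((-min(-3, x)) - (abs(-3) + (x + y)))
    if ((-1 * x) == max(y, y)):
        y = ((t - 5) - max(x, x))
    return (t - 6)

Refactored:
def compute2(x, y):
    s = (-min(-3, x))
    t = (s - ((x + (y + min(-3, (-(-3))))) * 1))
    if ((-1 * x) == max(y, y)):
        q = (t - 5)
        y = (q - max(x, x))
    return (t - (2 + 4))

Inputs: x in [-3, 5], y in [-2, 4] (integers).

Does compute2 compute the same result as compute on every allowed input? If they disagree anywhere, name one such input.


Not equivalent: x=-3, y=-2 separates them (-1 vs 5).
compute: t = 5; ((-1 * x) == max(y, y)) -> false; return -1
compute2: s = 3; t = 11; ((-1 * x) == max(y, y)) -> false; return 5
verdict: not equivalent; witness: x=-3, y=-2
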